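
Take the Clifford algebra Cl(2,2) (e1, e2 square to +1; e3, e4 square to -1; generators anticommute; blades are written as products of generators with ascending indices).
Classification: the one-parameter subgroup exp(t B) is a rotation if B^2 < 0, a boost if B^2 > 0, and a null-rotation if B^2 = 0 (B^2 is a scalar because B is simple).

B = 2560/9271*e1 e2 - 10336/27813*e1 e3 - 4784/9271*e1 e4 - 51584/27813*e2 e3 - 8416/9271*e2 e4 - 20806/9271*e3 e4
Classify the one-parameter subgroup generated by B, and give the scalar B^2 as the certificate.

B^2 term by term: the squares give (2560/9271)^2*(e1 e2)^2 + (-10336/27813)^2*(e1 e3)^2 + (-4784/9271)^2*(e1 e4)^2 + (-51584/27813)^2*(e2 e3)^2 + (-8416/9271)^2*(e2 e4)^2 + (-20806/9271)^2*(e3 e4)^2 = 6553600/85951441*(-1) + 106832896/773562969*(+1) + 22886656/85951441*(+1) + 2660909056/773562969*(+1) + 70829056/85951441*(+1) + 432889636/85951441*(-1) = -4/9 (each basis 2-blade squares to minus the product of its generators' squares); cross terms between blades sharing an index anticommute and cancel; the commuting (index-disjoint) pairs give grade-4 terms 2*c*c'*(blade product), which cancel blade by blade — e1 e2 e3 e4: -106526720/85951441 - 173975552/257854323 + 493555712/257854323 = 0 — confirming B is simple. So B^2 = -4/9.
Answer: rotation, certificate B^2 = -4/9. One invariant decides it: the square -4/9 survives every conjugation, and its sign is exactly the classification.


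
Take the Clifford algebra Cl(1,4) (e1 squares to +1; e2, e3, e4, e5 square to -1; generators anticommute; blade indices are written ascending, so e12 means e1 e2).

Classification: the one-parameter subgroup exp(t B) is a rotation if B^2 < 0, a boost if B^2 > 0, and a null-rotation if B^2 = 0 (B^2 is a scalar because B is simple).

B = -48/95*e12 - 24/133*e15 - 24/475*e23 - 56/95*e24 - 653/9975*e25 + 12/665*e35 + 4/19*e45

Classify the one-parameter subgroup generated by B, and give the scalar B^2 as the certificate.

B^2 term by term: the squares give (-48/95)^2*(e12)^2 + (-24/133)^2*(e15)^2 + (-24/475)^2*(e23)^2 + (-56/95)^2*(e24)^2 + (-653/9975)^2*(e25)^2 + (12/665)^2*(e35)^2 + (4/19)^2*(e45)^2 = 2304/9025*(+1) + 576/17689*(+1) + 576/225625*(-1) + 3136/9025*(-1) + 426409/99500625*(-1) + 144/442225*(-1) + 16/361*(-1) = -1/9 (each basis 2-blade squares to minus the product of its generators' squares); cross terms between blades sharing an index anticommute and cancel; the commuting (index-disjoint) pairs give grade-4 terms 2*c*c'*(blade product), which cancel blade by blade — e1235: -1152/63175 + 1152/63175 = 0; e1245: -384/1805 + 384/1805 = 0; e2345: -192/9025 + 192/9025 = 0 — confirming B is simple. So B^2 = -1/9.
Answer: rotation, certificate B^2 = -1/9. Because -1/9 is invariant under every versor sandwich, the classification follows from its sign alone.


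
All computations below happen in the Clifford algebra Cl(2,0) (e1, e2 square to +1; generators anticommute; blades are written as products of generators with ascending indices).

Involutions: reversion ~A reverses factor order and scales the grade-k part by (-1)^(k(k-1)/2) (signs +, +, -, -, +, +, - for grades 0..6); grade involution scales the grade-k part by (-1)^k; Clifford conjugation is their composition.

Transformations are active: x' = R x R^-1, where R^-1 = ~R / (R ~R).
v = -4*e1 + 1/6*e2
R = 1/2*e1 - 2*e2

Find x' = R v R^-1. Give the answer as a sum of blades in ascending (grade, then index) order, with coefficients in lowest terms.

~R = 1/2*e1 - 2*e2, and R ~R = 17/4, so R^-1 = ~R / (17/4).
R v = -7/3 - 95/12*e1 e2
Answer: 176/51*e1 + 69/34*e2


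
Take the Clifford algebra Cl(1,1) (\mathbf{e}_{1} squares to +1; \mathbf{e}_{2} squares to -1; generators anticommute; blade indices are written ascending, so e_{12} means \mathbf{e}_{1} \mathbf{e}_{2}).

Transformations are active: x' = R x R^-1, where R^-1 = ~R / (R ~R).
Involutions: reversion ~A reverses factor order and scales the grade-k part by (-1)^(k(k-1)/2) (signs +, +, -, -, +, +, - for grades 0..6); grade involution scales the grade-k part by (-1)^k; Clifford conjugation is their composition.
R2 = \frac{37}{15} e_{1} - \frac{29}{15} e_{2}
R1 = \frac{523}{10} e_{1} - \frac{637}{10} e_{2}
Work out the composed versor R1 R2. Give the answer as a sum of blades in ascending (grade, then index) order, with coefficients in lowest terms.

Distribute over the terms of R1 (each basis-blade product reordered to ascending indices, repeated generators contracted through their squares):
(\frac{523}{10} e_{1}) R2 = \frac{19351}{150} - \frac{15167}{150} e_{12}
(-\frac{637}{10} e_{2}) R2 = -\frac{18473}{150} + \frac{23569}{150} e_{12}
Summing the partial products and collecting blades:
Answer: \frac{439}{75} + \frac{4201}{75} e_{12}


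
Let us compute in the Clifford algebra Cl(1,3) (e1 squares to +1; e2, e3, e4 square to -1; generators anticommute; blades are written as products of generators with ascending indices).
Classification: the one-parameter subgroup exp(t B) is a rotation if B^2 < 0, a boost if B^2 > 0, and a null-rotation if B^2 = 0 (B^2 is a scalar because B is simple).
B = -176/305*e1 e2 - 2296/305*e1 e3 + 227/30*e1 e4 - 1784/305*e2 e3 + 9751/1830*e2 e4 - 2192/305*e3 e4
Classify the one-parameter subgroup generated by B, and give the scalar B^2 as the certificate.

B^2 term by term: the squares give (-176/305)^2*(e1 e2)^2 + (-2296/305)^2*(e1 e3)^2 + (227/30)^2*(e1 e4)^2 + (-1784/305)^2*(e2 e3)^2 + (9751/1830)^2*(e2 e4)^2 + (-2192/305)^2*(e3 e4)^2 = 30976/93025*(+1) + 5271616/93025*(+1) + 51529/900*(+1) + 3182656/93025*(-1) + 95082001/3348900*(-1) + 4804864/93025*(-1) = 0 (each basis 2-blade squares to minus the product of its generators' squares); cross terms between blades sharing an index anticommute and cancel; the commuting (index-disjoint) pairs give grade-4 terms 2*c*c'*(blade product), which cancel blade by blade — e1 e2 e3 e4: 771584/93025 + 22388296/279075 - 404968/4575 = 0 — confirming B is simple. So B^2 = 0.
Answer: null-rotation, certificate B^2 = 0. Because 0 is invariant under every versor sandwich, the classification follows from its sign alone.


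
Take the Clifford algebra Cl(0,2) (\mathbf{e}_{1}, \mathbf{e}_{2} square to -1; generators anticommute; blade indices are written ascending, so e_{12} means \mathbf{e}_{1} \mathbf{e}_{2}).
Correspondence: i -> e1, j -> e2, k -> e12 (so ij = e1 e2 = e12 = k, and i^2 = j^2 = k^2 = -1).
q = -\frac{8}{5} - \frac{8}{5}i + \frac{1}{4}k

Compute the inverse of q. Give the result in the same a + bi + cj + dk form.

In blades: q = -\frac{8}{5} - \frac{8}{5} e_{1} + \frac{1}{4} e_{12}.
With qbar = -\frac{8}{5} + \frac{8}{5} e_{1} - \frac{1}{4} e_{12} (scalar fixed, mapped units negated), q qbar = \frac{2073}{400} (the sum of squared coefficients), so q^-1 = qbar / (\frac{2073}{400}) = -\frac{640}{2073} + \frac{640}{2073} e_{1} - \frac{100}{2073} e_{12}; translating back:
Answer: -\frac{640}{2073} + \frac{640}{2073}i - \frac{100}{2073}k


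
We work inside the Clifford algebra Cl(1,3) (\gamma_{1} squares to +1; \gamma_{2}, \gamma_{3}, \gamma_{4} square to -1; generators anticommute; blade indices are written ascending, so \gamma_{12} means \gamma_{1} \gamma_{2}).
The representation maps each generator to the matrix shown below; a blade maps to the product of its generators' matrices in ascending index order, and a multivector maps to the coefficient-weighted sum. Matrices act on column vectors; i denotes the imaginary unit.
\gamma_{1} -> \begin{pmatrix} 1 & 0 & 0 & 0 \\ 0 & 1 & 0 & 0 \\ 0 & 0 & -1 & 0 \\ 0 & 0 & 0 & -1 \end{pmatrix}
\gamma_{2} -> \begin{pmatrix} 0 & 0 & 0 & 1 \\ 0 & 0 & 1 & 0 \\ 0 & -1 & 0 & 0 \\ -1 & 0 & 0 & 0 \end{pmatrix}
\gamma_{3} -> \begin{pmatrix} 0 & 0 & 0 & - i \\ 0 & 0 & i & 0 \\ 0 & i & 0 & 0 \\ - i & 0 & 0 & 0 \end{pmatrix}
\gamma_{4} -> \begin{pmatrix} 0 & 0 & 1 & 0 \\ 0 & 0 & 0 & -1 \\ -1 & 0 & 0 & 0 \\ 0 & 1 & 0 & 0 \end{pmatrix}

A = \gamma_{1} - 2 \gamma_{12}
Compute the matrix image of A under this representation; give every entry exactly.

Bivector images (products of the table entries): rho(\gamma_{12}) = rho(\gamma_{1})rho(\gamma_{2}) = \begin{pmatrix} 0 & 0 & 0 & 1 \\ 0 & 0 & 1 & 0 \\ 0 & 1 & 0 & 0 \\ 1 & 0 & 0 & 0 \end{pmatrix}.
M = (1)*rho(\gamma_{1}) + (-2)*rho(\gamma_{12}), summed entrywise:
Answer: \begin{pmatrix} 1 & 0 & 0 & -2 \\ 0 & 1 & -2 & 0 \\ 0 & -2 & -1 & 0 \\ -2 & 0 & 0 & -1 \end{pmatrix}


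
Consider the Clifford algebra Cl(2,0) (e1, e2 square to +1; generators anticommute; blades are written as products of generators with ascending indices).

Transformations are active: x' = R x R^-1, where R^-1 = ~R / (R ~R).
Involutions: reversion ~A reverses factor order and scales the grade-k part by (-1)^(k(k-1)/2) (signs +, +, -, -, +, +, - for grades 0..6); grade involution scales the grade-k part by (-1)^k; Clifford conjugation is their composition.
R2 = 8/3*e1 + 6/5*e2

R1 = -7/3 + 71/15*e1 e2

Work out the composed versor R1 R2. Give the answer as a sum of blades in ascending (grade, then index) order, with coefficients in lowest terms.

Distribute over the terms of R1 (each basis-blade product reordered to ascending indices, repeated generators contracted through their squares):
(-7/3) R2 = -56/9*e1 - 14/5*e2
(71/15*e1 e2) R2 = 142/25*e1 - 568/45*e2
Summing the partial products and collecting blades:
Answer: -122/225*e1 - 694/45*e2


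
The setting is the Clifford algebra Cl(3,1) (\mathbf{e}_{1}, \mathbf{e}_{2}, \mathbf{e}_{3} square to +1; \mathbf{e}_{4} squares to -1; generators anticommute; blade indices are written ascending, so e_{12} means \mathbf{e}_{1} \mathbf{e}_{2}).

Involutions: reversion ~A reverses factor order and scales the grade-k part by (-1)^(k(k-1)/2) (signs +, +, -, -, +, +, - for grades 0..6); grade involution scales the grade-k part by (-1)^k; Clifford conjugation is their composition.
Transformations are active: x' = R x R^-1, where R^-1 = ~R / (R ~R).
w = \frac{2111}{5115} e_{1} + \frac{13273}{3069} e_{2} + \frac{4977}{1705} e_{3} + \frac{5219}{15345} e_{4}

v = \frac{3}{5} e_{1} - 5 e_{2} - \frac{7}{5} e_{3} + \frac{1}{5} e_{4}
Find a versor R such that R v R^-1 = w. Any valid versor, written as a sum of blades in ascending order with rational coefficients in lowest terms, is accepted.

Equal squares first: v^2 = w^2 = \frac{682}{25}. Then v + w = \frac{1036}{1023} e_{1} - \frac{2072}{3069} e_{2} + \frac{518}{341} e_{3} + \frac{8288}{15345} e_{4} is a versor taking v to w, provided it is invertible.
Answer: \frac{1036}{1023} e_{1} - \frac{2072}{3069} e_{2} + \frac{518}{341} e_{3} + \frac{8288}{15345} e_{4}


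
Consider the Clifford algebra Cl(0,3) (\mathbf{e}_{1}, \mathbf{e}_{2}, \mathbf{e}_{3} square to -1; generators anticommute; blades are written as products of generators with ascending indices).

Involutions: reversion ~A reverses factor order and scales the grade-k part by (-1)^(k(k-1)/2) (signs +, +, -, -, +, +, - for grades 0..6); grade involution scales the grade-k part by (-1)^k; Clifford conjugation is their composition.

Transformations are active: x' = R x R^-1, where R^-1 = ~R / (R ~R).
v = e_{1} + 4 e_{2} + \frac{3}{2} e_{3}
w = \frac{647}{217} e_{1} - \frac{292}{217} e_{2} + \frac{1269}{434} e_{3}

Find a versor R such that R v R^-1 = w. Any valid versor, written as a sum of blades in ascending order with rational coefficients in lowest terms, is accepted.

Here q(v) = q(w) = -\frac{77}{4}; the classical choice R = v + w = \frac{864}{217} e_{1} + \frac{576}{217} e_{2} + \frac{960}{217} e_{3} then realises v -> w under the sandwich.
Answer: \frac{864}{217} e_{1} + \frac{576}{217} e_{2} + \frac{960}{217} e_{3}


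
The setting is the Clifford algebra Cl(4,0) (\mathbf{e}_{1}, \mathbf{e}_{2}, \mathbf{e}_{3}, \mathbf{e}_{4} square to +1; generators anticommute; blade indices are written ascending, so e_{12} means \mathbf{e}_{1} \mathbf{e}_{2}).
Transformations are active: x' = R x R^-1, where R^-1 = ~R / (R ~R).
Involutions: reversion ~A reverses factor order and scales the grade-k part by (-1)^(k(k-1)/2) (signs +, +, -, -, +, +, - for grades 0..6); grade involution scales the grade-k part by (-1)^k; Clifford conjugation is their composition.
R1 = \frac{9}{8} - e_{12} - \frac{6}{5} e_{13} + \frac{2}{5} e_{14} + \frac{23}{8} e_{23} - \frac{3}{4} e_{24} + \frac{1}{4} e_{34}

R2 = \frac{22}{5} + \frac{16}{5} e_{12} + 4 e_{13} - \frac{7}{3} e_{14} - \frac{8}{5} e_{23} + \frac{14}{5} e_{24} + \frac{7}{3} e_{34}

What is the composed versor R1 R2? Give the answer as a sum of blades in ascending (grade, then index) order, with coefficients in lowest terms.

Distribute over the grade parts of R1 (each basis-blade product reordered to ascending indices, repeated generators contracted through their squares):
<R1>_0 (= \frac{9}{8}) R2 = \frac{99}{20} + \frac{18}{5} e_{12} + \frac{9}{2} e_{13} - \frac{21}{8} e_{14} - \frac{9}{5} e_{23} + \frac{63}{20} e_{24} + \frac{21}{8} e_{34}
<R1>_2 (= -e_{12} - \frac{6}{5} e_{13} + \frac{2}{5} e_{14} + \frac{23}{8} e_{23} - \frac{3}{4} e_{24} + \frac{1}{4} e_{34}) R2 = \frac{301}{20} + \frac{581}{100} e_{12} - \frac{4319}{300} e_{13} - \frac{61}{25} e_{14} + \frac{763}{50} e_{23} + \frac{551}{200} e_{24} - \frac{139}{20} e_{34} - \frac{1513}{600} e_{1234}
Summing the partial products and collecting blades:
Answer: 20 + \frac{941}{100} e_{12} - \frac{2969}{300} e_{13} - \frac{1013}{200} e_{14} + \frac{673}{50} e_{23} + \frac{1181}{200} e_{24} - \frac{173}{40} e_{34} - \frac{1513}{600} e_{1234}


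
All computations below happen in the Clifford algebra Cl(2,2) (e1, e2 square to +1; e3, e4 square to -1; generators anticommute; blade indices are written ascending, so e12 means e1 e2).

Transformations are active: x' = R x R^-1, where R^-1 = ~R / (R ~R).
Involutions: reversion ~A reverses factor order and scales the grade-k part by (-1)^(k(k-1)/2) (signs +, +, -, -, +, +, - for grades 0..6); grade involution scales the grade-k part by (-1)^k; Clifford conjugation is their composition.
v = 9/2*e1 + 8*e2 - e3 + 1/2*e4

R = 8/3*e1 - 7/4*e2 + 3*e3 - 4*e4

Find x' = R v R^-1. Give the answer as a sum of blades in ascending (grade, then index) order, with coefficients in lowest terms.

~R = 8/3*e1 - 7/4*e2 + 3*e3 - 4*e4, and R ~R = -2135/144, so R^-1 = ~R / (-2135/144).
R v = 3 + 701/24*e12 - 97/6*e13 + 58/3*e14 - 89/4*e23 + 249/8*e24 - 5/2*e34
Answer: -23823/4270*e1 - 2224/305*e2 - 457/2135*e3 + 4777/4270*e4


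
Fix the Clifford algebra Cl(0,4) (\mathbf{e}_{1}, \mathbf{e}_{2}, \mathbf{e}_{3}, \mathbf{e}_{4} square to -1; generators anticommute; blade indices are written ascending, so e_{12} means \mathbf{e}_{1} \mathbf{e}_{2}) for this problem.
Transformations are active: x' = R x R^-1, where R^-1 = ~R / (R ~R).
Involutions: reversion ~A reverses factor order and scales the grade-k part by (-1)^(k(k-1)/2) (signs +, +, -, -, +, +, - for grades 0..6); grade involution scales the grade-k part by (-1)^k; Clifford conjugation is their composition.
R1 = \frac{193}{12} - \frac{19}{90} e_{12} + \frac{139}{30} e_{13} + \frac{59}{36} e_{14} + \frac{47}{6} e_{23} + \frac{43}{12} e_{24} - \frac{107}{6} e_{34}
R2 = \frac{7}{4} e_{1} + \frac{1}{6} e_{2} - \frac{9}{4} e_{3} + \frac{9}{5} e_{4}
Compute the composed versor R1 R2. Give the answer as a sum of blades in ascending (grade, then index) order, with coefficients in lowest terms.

Distribute over the terms of R2 (each basis-blade product reordered to ascending indices, repeated generators contracted through their squares):
R1 (\frac{7}{4} e_{1}) = \frac{1351}{48} e_{1} - \frac{133}{360} e_{2} + \frac{973}{120} e_{3} + \frac{413}{144} e_{4} + \frac{329}{24} e_{123} + \frac{301}{48} e_{124} - \frac{749}{24} e_{134}
R1 (\frac{1}{6} e_{2}) = \frac{19}{540} e_{1} + \frac{193}{72} e_{2} + \frac{47}{36} e_{3} + \frac{43}{72} e_{4} - \frac{139}{180} e_{123} - \frac{59}{216} e_{124} - \frac{107}{36} e_{234}
R1 (-\frac{9}{4} e_{3}) = \frac{417}{40} e_{1} + \frac{141}{8} e_{2} - \frac{579}{16} e_{3} + \frac{321}{8} e_{4} + \frac{19}{40} e_{123} + \frac{59}{16} e_{134} + \frac{129}{16} e_{234}
R1 (\frac{9}{5} e_{4}) = -\frac{59}{20} e_{1} - \frac{129}{20} e_{2} + \frac{321}{10} e_{3} + \frac{579}{20} e_{4} - \frac{19}{50} e_{124} + \frac{417}{50} e_{134} + \frac{141}{10} e_{234}
Summing the partial products and collecting blades:
Answer: \frac{77017}{2160} e_{1} + \frac{971}{72} e_{2} + \frac{767}{144} e_{3} + \frac{52229}{720} e_{4} + \frac{1207}{90} e_{123} + \frac{60671}{10800} e_{124} - \frac{23017}{1200} e_{134} + \frac{13817}{720} e_{234}


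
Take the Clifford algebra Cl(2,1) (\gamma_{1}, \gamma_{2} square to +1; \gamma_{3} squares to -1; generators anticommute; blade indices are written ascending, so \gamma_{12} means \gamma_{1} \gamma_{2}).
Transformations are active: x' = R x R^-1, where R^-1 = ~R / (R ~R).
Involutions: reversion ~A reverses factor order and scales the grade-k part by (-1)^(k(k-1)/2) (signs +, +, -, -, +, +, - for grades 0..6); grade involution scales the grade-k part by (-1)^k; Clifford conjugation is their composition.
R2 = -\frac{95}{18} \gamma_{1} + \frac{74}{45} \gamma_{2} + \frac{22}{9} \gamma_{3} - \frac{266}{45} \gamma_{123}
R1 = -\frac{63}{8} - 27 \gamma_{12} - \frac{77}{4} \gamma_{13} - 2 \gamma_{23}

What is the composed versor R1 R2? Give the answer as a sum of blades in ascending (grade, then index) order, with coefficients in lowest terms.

Distribute over the terms of R1 (each basis-blade product reordered to ascending indices, repeated generators contracted through their squares):
(-\frac{63}{8}) R2 = \frac{665}{16} \gamma_{1} - \frac{259}{20} \gamma_{2} - \frac{77}{4} \gamma_{3} + \frac{931}{20} \gamma_{123}
(-27 \gamma_{12}) R2 = -\frac{222}{5} \gamma_{1} - \frac{285}{2} \gamma_{2} - \frac{798}{5} \gamma_{3} - 66 \gamma_{123}
(-\frac{77}{4} \gamma_{13}) R2 = \frac{847}{18} \gamma_{1} - \frac{10241}{90} \gamma_{2} - \frac{7315}{72} \gamma_{3} + \frac{2849}{90} \gamma_{123}
(-2 \gamma_{23}) R2 = \frac{532}{45} \gamma_{1} + \frac{44}{9} \gamma_{2} + \frac{148}{45} \gamma_{3} + \frac{95}{9} \gamma_{123}
Summing the partial products and collecting blades:
Answer: \frac{40349}{720} \gamma_{1} - \frac{5287}{20} \gamma_{2} - \frac{33259}{120} \gamma_{3} + \frac{4097}{180} \gamma_{123}


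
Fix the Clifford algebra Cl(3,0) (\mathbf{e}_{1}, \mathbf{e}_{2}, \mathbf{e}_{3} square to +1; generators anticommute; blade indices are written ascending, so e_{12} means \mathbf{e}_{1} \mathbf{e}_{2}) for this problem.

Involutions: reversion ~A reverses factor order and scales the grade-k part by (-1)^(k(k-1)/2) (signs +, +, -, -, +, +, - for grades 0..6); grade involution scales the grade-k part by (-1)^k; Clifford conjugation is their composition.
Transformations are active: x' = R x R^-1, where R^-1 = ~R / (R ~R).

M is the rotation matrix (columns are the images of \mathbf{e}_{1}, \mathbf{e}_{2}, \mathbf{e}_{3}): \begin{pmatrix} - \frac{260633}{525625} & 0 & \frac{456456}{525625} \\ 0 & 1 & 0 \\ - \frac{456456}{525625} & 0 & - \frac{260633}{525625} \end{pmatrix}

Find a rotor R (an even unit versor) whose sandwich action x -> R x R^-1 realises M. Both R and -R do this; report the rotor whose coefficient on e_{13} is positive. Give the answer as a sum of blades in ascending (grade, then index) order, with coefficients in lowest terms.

Method: write R = a + b12*e_{12} + b13*e_{13} + b23*e_{23} with a^2 + b12^2 + b13^2 + b23^2 = 1 (so R^-1 = ~R). Expanding the columns R e_j ~R gives tr M = 4a^2 - 1 and, from the antisymmetric part, M21 - M12 = -4a*b12, M13 - M31 = 4a*b13, M32 - M23 = -4a*b23.
Here tr M = \frac{4359}{525625}, so a^2 = (1 + tr M)/4 = \frac{132496}{525625} and a = ±\frac{364}{725}. Taking a = \frac{364}{725}: M21 - M12 = 0, M13 - M31 = \frac{912912}{525625}, M32 - M23 = 0, giving b12 = 0, b13 = \frac{627}{725}, b23 = 0, i.e. R = \frac{364}{725} + \frac{627}{725} e_{13}.
Its e_{13} coefficient is already positive.
Answer: \frac{364}{725} + \frac{627}{725} e_{13}. Note: both R and -R realise this M (trace \frac{4359}{525625}); the covering map identifies them, and the e_{13}-coefficient sign is the tie-breaker.


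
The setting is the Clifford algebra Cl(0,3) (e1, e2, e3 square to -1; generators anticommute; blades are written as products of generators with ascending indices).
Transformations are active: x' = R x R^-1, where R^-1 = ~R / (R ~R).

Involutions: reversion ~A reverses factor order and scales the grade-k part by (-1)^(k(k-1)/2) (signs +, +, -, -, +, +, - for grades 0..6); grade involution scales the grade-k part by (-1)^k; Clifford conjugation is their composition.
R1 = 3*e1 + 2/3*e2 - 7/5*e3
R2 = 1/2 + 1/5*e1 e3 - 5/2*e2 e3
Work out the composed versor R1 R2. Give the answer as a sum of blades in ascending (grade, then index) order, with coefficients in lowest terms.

Distribute over the terms of R1 (each basis-blade product reordered to ascending indices, repeated generators contracted through their squares):
(3*e1) R2 = 3/2*e1 - 3/5*e3 - 15/2*e1 e2 e3
(2/3*e2) R2 = 1/3*e2 + 5/3*e3 - 2/15*e1 e2 e3
(-7/5*e3) R2 = -7/25*e1 + 7/2*e2 - 7/10*e3
Summing the partial products and collecting blades:
Answer: 61/50*e1 + 23/6*e2 + 11/30*e3 - 229/30*e1 e2 e3


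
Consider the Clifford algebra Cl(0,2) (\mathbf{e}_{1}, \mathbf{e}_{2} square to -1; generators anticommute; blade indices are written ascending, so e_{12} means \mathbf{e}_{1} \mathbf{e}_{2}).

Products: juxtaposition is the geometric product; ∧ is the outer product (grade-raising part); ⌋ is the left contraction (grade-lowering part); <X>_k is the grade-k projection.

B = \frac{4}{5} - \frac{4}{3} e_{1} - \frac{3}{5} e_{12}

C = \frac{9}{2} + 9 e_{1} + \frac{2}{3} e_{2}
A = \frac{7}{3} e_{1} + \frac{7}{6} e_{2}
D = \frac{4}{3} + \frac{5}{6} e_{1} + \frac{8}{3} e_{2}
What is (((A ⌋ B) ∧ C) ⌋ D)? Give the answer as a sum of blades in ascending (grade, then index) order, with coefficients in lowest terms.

step 1: \frac{28}{9} - \frac{7}{10} e_{1} + \frac{7}{5} e_{2}
step 2: 14 + \frac{497}{20} e_{1} + \frac{2261}{270} e_{2} - \frac{196}{15} e_{12}
step 3: -\frac{78967}{3240} + \frac{35}{3} e_{1} + \frac{112}{3} e_{2}
Answer: -\frac{78967}{3240} + \frac{35}{3} e_{1} + \frac{112}{3} e_{2}


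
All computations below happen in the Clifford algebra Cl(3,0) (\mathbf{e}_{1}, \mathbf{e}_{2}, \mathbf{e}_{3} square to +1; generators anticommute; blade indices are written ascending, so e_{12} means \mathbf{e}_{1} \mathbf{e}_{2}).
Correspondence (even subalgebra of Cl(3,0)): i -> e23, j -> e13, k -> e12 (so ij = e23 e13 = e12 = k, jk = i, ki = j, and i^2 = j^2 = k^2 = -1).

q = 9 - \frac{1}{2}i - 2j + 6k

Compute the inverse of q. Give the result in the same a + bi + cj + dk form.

In blades: q = 9 + 6 e_{12} - 2 e_{13} - \frac{1}{2} e_{23}.
With qbar = 9 - 6 e_{12} + 2 e_{13} + \frac{1}{2} e_{23} (scalar fixed, mapped units negated), q qbar = \frac{485}{4} (the sum of squared coefficients), so q^-1 = qbar / (\frac{485}{4}) = \frac{36}{485} - \frac{24}{485} e_{12} + \frac{8}{485} e_{13} + \frac{2}{485} e_{23}; translating back:
Answer: \frac{36}{485} + \frac{2}{485}i + \frac{8}{485}j - \frac{24}{485}k


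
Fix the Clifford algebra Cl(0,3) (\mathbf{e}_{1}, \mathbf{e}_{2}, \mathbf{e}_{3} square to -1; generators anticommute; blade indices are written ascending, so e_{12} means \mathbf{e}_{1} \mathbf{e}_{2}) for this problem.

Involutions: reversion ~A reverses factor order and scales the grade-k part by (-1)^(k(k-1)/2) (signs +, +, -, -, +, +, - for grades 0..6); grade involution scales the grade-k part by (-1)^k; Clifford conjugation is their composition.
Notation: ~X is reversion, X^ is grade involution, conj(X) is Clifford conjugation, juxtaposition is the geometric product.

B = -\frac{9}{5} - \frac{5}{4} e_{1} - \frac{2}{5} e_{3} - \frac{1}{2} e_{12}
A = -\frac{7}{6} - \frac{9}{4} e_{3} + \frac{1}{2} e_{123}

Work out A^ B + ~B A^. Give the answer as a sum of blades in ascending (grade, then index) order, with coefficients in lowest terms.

first term: 3 + \frac{35}{24} e_{1} - \frac{23}{6} e_{3} + \frac{23}{60} e_{12} + \frac{45}{16} e_{13} - \frac{5}{8} e_{23} - \frac{9}{40} e_{123}
second term: 3 + \frac{35}{24} e_{1} - \frac{10}{3} e_{3} - \frac{47}{60} e_{12} - \frac{45}{16} e_{13} - \frac{5}{8} e_{23} + \frac{81}{40} e_{123}
Answer: 6 + \frac{35}{12} e_{1} - \frac{43}{6} e_{3} - \frac{2}{5} e_{12} - \frac{5}{4} e_{23} + \frac{9}{5} e_{123}


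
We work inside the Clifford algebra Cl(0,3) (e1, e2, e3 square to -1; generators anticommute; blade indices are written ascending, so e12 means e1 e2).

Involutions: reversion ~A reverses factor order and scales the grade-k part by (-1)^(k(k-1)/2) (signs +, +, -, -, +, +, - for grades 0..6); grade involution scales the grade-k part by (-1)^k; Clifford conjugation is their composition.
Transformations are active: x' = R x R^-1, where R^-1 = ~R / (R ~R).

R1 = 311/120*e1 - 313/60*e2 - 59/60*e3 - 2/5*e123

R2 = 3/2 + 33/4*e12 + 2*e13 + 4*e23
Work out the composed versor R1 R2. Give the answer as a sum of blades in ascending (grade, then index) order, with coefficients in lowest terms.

Distribute over the terms of R1 (each basis-blade product reordered to ascending indices, repeated generators contracted through their squares):
(311/120*e1) R2 = 311/80*e1 - 3421/160*e2 - 311/60*e3 + 311/30*e123
(-313/60*e2) R2 = -3443/80*e1 - 313/40*e2 + 313/15*e3 + 313/30*e123
(-59/60*e3) R2 = -59/30*e1 - 59/15*e2 - 59/40*e3 - 649/80*e123
(-2/5*e123) R2 = 8/5*e1 - 4/5*e2 + 33/10*e3 - 3/5*e123
Summing the partial products and collecting blades:
Answer: -2371/60*e1 - 16291/480*e2 + 2101/120*e3 + 967/80*e123


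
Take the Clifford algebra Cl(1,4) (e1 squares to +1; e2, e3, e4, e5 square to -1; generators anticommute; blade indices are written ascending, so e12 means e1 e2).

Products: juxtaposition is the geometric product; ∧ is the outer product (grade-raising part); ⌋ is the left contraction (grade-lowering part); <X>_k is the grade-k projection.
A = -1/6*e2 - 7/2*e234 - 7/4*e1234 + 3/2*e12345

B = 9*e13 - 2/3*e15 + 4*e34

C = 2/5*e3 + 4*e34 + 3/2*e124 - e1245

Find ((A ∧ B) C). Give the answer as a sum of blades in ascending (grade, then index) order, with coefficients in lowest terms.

step 1: 3/2*e123 - 1/9*e125 - 2/3*e234 - 7/3*e12345
step 2: 8/3*e2 - 7/3*e3 + 1/9*e4 - 3/5*e12 + e13 - 4/15*e24 + 9/4*e34 - 7/2*e35 + 1/6*e45 - 6*e124 + 28/3*e125 - 2/3*e135 - 3/2*e345 + 2/45*e1235 + 14/15*e1245 - 4/9*e12345
Answer: 8/3*e2 - 7/3*e3 + 1/9*e4 - 3/5*e12 + e13 - 4/15*e24 + 9/4*e34 - 7/2*e35 + 1/6*e45 - 6*e124 + 28/3*e125 - 2/3*e135 - 3/2*e345 + 2/45*e1235 + 14/15*e1245 - 4/9*e12345


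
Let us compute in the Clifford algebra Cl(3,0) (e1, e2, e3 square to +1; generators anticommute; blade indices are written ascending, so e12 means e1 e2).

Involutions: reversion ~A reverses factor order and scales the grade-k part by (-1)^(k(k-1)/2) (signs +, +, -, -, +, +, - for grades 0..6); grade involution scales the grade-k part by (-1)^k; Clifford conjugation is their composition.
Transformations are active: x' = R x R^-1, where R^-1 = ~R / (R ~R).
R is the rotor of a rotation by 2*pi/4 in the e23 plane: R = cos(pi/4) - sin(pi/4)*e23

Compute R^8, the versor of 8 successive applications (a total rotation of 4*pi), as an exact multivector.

The rotor phase is half the rotation angle and phases add under composition, so 8 steps in the e23 plane accumulate phase 8*(pi/4) = 2*pi: R^8 = cos(2*pi) - sin(2*pi)*e23.
cos(2*pi) = 1 and sin(2*pi) = 0, so R^8 = 1. The total rotation 4*pi is 2 full turns, so every vector returns to itself, yet the rotor is +1, back on the identity sheet (an even number of 2*pi turns).
Answer: 1


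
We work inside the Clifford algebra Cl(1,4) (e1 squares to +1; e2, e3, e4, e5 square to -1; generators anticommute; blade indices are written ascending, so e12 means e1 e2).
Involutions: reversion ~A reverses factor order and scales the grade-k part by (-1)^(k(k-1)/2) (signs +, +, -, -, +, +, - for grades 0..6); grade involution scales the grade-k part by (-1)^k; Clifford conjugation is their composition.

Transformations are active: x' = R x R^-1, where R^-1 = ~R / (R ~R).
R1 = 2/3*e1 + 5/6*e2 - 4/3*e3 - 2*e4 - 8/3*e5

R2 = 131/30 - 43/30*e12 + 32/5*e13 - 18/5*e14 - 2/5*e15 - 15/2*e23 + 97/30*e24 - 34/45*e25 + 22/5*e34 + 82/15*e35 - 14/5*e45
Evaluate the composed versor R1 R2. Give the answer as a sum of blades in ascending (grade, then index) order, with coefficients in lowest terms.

Distribute over the terms of R1 (each basis-blade product reordered to ascending indices, repeated generators contracted through their squares):
(2/3*e1) R2 = 131/45*e1 - 43/45*e2 + 64/15*e3 - 12/5*e4 - 4/15*e5 - 5*e123 + 97/45*e124 - 68/135*e125 + 44/15*e134 + 164/45*e135 - 28/15*e145
(5/6*e2) R2 = -43/36*e1 + 131/36*e2 + 25/4*e3 - 97/36*e4 + 17/27*e5 - 16/3*e123 + 3*e124 + 1/3*e125 + 11/3*e234 + 41/9*e235 - 7/3*e245
(-4/3*e3) R2 = -128/15*e1 + 10*e2 - 262/45*e3 + 88/15*e4 + 328/45*e5 + 86/45*e123 - 24/5*e134 - 8/15*e135 + 194/45*e234 - 136/135*e235 + 56/15*e345
(-2*e4) R2 = 36/5*e1 - 97/15*e2 - 44/5*e3 - 131/15*e4 - 28/5*e5 + 43/15*e124 - 64/5*e134 - 4/5*e145 + 15*e234 - 68/45*e245 + 164/15*e345
(-8/3*e5) R2 = 16/15*e1 + 272/135*e2 - 656/45*e3 + 112/15*e4 - 524/45*e5 + 172/45*e125 - 256/15*e135 + 48/5*e145 + 20*e235 - 388/45*e245 - 176/15*e345
Summing the partial products and collecting blades:
Answer: 29/20*e1 + 889/108*e2 - 1121/60*e3 - 89/180*e4 - 259/27*e5 - 379/45*e123 + 361/45*e124 + 493/135*e125 - 44/3*e134 - 628/45*e135 + 104/15*e145 + 1034/45*e234 + 3179/135*e235 - 187/15*e245 + 44/15*e345


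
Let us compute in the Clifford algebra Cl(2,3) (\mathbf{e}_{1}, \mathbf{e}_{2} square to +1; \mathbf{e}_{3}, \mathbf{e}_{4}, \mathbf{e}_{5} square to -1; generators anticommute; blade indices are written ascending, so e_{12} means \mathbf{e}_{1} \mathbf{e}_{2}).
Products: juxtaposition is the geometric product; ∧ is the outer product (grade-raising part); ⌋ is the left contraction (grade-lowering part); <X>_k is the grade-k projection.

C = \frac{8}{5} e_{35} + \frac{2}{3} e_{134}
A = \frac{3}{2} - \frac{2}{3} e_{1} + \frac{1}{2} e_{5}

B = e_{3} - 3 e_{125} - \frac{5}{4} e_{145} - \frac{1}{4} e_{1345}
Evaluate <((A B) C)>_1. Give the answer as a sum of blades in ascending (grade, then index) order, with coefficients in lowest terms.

step 1: \frac{3}{2} e_{3} + \frac{3}{2} e_{12} - \frac{2}{3} e_{13} + \frac{5}{8} e_{14} + 2 e_{25} - \frac{1}{2} e_{35} + \frac{5}{6} e_{45} - \frac{9}{2} e_{125} - \frac{1}{8} e_{134} - \frac{15}{8} e_{145} + \frac{1}{6} e_{345} - \frac{3}{8} e_{1345}
step 2: \frac{53}{60} - \frac{5}{12} e_{3} - \frac{8}{45} e_{4} - \frac{53}{20} e_{5} + \frac{2}{5} e_{14} + \frac{53}{45} e_{15} + \frac{16}{5} e_{23} - \frac{4}{3} e_{34} - \frac{5}{4} e_{35} - \frac{36}{5} e_{123} + 3 e_{134} + \frac{5}{9} e_{135} + \frac{2}{15} e_{145} - e_{234} + \frac{12}{5} e_{1235} - e_{1345} - 3 e_{2345} + \frac{4}{3} e_{12345}
step 3: -\frac{5}{12} e_{3} - \frac{8}{45} e_{4} - \frac{53}{20} e_{5}
Answer: -\frac{5}{12} e_{3} - \frac{8}{45} e_{4} - \frac{53}{20} e_{5}


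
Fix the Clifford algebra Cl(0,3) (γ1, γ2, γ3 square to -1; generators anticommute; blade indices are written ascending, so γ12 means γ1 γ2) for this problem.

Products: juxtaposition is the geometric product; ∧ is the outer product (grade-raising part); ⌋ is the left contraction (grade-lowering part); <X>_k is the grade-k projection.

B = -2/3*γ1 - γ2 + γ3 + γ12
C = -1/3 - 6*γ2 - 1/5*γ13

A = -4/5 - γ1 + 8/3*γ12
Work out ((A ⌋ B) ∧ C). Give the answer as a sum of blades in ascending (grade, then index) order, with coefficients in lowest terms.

step 1: -10/3 + 8/15*γ1 + 9/5*γ2 - 4/5*γ3 - 4/5*γ12
step 2: 10/9 - 8/45*γ1 + 97/5*γ2 + 4/15*γ3 - 44/15*γ12 + 2/3*γ13 - 24/5*γ23 + 9/25*γ123
Answer: 10/9 - 8/45*γ1 + 97/5*γ2 + 4/15*γ3 - 44/15*γ12 + 2/3*γ13 - 24/5*γ23 + 9/25*γ123


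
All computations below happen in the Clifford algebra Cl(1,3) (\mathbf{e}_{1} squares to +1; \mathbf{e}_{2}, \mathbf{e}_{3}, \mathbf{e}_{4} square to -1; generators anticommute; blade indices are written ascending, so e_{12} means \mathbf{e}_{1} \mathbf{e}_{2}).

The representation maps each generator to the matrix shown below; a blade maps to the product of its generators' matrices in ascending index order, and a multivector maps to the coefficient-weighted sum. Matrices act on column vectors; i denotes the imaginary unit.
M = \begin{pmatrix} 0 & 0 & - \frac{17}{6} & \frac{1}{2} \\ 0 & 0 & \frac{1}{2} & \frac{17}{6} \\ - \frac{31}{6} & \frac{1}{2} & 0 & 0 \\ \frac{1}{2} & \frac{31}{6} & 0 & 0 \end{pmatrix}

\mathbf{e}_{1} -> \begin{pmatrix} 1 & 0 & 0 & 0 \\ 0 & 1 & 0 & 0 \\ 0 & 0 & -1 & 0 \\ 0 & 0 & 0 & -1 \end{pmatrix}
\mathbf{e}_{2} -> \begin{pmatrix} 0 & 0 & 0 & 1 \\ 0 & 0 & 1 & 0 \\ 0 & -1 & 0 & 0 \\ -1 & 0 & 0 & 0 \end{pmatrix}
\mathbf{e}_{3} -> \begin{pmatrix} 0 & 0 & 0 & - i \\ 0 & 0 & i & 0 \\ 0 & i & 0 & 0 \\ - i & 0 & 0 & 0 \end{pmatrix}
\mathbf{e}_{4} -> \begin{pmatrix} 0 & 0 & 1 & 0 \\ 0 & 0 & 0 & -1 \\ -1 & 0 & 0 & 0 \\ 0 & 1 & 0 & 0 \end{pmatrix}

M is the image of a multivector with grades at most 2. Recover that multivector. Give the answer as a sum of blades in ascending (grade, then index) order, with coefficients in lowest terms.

Method: the blade images are trace-orthogonal — tr(rho(e_A) rho(e_B)^-1) = 4 if A = B and 0 otherwise — and rho(e_A)^-1 = (e_A)^2 * rho(e_A) with (e_A)^2 = +1 or -1, so the coefficient of e_A in the preimage is (e_A)^2 * tr(M rho(e_A))/4.
Nonzero projections over blades of grade <= 2: e_{4}: (e_{4})^2 = -1, tr(M rho(e_{4})) = - \frac{14}{3}, coefficient \frac{7}{6}; e_{12}: (e_{12})^2 = +1, tr(M rho(e_{12})) = 2, coefficient \frac{1}{2}; e_{14}: (e_{14})^2 = +1, tr(M rho(e_{14})) = -16, coefficient -4. Every other blade of grade <= 2 projects to 0.
Answer: \frac{7}{6} e_{4} + \frac{1}{2} e_{12} - 4 e_{14}


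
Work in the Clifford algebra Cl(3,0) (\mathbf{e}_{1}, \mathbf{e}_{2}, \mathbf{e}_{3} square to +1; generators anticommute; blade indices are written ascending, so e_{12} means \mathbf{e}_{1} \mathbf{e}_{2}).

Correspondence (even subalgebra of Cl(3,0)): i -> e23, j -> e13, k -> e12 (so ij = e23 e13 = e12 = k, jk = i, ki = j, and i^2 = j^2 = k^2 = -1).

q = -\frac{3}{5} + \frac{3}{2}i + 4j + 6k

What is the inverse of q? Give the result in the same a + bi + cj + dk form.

In blades: q = -\frac{3}{5} + 6 e_{12} + 4 e_{13} + \frac{3}{2} e_{23}.
With qbar = -\frac{3}{5} - 6 e_{12} - 4 e_{13} - \frac{3}{2} e_{23} (scalar fixed, mapped units negated), q qbar = \frac{5461}{100} (the sum of squared coefficients), so q^-1 = qbar / (\frac{5461}{100}) = -\frac{60}{5461} - \frac{600}{5461} e_{12} - \frac{400}{5461} e_{13} - \frac{150}{5461} e_{23}; translating back:
Answer: -\frac{60}{5461} - \frac{150}{5461}i - \frac{400}{5461}j - \frac{600}{5461}k


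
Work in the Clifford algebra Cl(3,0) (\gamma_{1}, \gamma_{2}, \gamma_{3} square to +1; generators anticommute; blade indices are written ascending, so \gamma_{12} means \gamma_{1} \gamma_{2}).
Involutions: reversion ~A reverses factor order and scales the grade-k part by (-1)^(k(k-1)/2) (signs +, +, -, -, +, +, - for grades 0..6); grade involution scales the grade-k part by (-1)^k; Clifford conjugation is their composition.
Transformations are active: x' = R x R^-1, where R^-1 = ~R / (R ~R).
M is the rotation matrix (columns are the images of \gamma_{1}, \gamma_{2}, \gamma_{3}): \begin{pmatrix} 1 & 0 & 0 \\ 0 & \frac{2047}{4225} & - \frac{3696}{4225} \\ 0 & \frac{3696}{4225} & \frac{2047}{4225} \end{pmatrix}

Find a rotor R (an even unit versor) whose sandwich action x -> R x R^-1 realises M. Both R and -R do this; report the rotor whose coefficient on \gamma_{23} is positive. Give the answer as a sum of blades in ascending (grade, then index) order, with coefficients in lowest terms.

Method: write R = a + b12*\gamma_{12} + b13*\gamma_{13} + b23*\gamma_{23} with a^2 + b12^2 + b13^2 + b23^2 = 1 (so R^-1 = ~R). Expanding the columns R e_j ~R gives tr M = 4a^2 - 1 and, from the antisymmetric part, M21 - M12 = -4a*b12, M13 - M31 = 4a*b13, M32 - M23 = -4a*b23.
Here tr M = \frac{8319}{4225}, so a^2 = (1 + tr M)/4 = \frac{3136}{4225} and a = ±\frac{56}{65}. Taking a = \frac{56}{65}: M21 - M12 = 0, M13 - M31 = 0, M32 - M23 = \frac{7392}{4225}, giving b12 = 0, b13 = 0, b23 = -\frac{33}{65}, i.e. R = \frac{56}{65} - \frac{33}{65} \gamma_{23}.
Its \gamma_{23} coefficient is negative, so report the other preimage -R.
Answer: -\frac{56}{65} + \frac{33}{65} \gamma_{23}. Key observation: the double cover Spin(3) -> SO(3) sends R and -R to the same matrix (trace \frac{8319}{4225} here), so the stated sign of the \gamma_{23} coefficient is what selects one sheet.


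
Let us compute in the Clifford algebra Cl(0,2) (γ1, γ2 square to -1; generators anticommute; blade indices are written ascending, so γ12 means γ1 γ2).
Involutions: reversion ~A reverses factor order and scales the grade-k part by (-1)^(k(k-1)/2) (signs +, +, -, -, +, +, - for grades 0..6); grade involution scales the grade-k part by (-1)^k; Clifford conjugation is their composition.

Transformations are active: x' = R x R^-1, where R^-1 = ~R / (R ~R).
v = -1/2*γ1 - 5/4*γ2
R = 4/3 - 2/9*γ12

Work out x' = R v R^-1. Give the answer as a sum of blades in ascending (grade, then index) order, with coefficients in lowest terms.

~R = 4/3 + 2/9*γ12, and R ~R = 148/81, so R^-1 = ~R / (148/81).
R v = -17/18*γ1 - 14/9*γ2
Answer: -65/74*γ1 - 151/148*γ2


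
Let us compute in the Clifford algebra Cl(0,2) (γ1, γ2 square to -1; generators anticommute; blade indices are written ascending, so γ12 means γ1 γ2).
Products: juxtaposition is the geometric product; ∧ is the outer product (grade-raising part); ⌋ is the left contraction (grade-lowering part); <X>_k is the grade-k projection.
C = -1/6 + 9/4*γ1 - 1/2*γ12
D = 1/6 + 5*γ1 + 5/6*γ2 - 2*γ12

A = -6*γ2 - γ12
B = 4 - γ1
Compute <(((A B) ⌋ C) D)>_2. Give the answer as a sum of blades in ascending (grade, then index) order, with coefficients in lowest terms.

step 1: -23*γ2 - 10*γ12
step 2: -5 + 23/2*γ1
step 3: -175/3 - 277/12*γ1 + 113/6*γ2 + 235/12*γ12
step 4: 235/12*γ12
Answer: 235/12*γ12


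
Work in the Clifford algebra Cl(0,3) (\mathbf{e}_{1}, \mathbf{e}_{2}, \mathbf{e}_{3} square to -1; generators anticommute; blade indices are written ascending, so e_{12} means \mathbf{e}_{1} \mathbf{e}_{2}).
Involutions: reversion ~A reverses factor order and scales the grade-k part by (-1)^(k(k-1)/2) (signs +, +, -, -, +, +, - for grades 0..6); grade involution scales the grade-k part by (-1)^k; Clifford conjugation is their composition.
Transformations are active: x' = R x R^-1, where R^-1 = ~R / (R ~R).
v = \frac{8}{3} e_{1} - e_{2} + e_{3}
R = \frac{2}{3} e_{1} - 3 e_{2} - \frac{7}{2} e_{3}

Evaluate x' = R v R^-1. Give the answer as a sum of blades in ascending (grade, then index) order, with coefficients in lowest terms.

~R = \frac{2}{3} e_{1} - 3 e_{2} - \frac{7}{2} e_{3}, and R ~R = -\frac{781}{36}, so R^-1 = ~R / (-\frac{781}{36}).
R v = -\frac{23}{18} + \frac{22}{3} e_{12} + 10 e_{13} - \frac{13}{2} e_{23}
Answer: -\frac{6064}{2343} e_{1} + \frac{505}{781} e_{2} - \frac{1103}{781} e_{3}


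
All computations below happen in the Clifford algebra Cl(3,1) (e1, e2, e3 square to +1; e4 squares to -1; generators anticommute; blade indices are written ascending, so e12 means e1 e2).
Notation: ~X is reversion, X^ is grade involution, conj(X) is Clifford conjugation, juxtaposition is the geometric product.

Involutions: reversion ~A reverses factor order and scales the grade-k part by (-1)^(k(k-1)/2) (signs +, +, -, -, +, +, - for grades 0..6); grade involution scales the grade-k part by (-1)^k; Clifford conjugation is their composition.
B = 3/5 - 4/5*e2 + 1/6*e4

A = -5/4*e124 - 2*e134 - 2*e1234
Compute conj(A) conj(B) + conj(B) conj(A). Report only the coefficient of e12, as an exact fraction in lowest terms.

first term: -5/24*e12 - 1/3*e13 + e14 - 1/3*e123 - 3/4*e124 - 14/5*e134 - 14/5*e1234
second term: -5/24*e12 - 1/3*e13 + e14 + 1/3*e123 - 3/4*e124 + 2/5*e134 + 2/5*e1234
Answer: -5/12


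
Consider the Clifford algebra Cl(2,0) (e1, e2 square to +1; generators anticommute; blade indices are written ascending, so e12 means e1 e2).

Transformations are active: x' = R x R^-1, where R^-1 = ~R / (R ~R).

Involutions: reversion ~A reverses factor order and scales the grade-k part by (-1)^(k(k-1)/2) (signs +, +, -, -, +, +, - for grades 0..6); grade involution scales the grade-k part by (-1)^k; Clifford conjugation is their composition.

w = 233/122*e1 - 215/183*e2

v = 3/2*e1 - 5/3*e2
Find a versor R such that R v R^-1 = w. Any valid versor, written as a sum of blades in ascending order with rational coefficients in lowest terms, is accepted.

The midline construction: v and w both square to 181/36, so reflecting in their sum 208/61*e1 - 520/183*e2 exchanges them.
Answer: 208/61*e1 - 520/183*e2
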